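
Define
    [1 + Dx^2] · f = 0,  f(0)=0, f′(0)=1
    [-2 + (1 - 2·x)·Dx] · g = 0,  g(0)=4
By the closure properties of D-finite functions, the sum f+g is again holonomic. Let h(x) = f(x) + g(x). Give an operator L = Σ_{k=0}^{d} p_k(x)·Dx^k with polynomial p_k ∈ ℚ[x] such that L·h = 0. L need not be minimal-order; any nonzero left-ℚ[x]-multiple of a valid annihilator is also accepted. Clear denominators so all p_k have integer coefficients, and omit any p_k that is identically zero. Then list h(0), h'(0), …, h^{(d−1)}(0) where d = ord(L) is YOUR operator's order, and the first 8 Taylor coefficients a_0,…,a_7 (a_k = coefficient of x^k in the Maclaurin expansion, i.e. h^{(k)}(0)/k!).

f: a_k = 0, 1, 0, -1/6, 0, 1/120, 0, -1/5040, …
g: a_k = 4, 8, 16, 32, 64, 128, 256, 512, …
Sum ⇒ L₀ = lclm(L_f,L_g) in ℚ(x)⟨Dx⟩.
L = (-50 + 8·x - 8·x^2) + (9 - 22·x + 12·x^2 - 8·x^3)·Dx + (-50 + 8·x - 8·x^2)·Dx^2 + (9 - 22·x + 12·x^2 - 8·x^3)·Dx^3  (order 3).
h: a_k = 4, 9, 16, 191/6, 64, 15361/120, 256, 2580479/5040, …
ICs: h(0) = 4, h′(0) = 9, h′′(0) = 32.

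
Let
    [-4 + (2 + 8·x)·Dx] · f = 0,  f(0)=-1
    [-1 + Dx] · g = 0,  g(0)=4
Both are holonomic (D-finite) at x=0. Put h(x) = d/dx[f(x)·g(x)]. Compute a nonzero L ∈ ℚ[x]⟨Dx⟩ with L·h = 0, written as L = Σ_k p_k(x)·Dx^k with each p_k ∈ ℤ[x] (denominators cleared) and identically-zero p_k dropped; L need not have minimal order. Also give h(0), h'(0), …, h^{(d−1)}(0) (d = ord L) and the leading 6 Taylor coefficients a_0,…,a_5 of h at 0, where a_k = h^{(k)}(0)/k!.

L = (1 + 24·x + 16·x^2) + (-3 - 16·x - 16·x^2)·Dx  (order 1).
h: a_k = -12, -4, -38, 106, -2371/6, 43487/30, …
ICs: h(0) = -12.

f: a_k = -1, -2, 2, -4, 10, -28, …
g: a_k = 4, 4, 2, 2/3, 1/6, 1/30, …
Product ⇒ symmetric product L₀, ord ≤ 1.
Differentiate: ansatz ord ≤ ord L₀ ⇒ L.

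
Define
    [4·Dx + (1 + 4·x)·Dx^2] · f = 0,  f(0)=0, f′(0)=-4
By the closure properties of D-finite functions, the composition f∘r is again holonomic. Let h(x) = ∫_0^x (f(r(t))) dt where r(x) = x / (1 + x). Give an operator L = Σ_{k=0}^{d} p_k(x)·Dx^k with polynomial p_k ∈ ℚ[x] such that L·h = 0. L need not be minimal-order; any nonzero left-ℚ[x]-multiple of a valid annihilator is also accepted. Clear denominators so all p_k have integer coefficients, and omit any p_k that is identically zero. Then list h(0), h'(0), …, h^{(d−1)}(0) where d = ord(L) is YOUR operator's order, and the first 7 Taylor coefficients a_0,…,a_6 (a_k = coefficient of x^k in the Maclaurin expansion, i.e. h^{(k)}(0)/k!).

f: a_k = 0, -4, 8, -64/3, 64, -1024/5, 2048/3, …
Substitute x→r, Dx→(1/r')Dx; clear ⇒ L₀.
h=∫h₀ ⇒ L = L₀·Dx.
L = (6 + 10·x)·Dx^2 + (1 + 6·x + 5·x^2)·Dx^3  (order 3).
h: a_k = 0, 0, -2, 4, -31/3, 156/5, -1562/15, …
ICs: h(0) = 0, h′(0) = 0, h′′(0) = -4.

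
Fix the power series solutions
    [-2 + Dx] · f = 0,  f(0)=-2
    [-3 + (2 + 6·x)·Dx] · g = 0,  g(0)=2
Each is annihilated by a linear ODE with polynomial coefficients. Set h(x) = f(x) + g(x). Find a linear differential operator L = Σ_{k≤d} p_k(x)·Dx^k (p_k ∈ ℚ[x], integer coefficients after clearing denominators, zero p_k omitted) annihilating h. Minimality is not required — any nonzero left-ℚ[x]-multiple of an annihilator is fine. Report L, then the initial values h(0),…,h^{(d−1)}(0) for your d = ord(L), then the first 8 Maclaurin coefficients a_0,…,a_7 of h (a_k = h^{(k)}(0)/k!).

L = (42 + 72·x) + (-25 - 96·x - 144·x^2)·Dx + (2 + 30·x + 72·x^2)·Dx^2  (order 2).
h: a_k = 0, -1, -25/4, 17/24, -1471/192, 24491/1920, -693001/23040, 22717481/322560, …
ICs: h(0) = 0, h′(0) = -1.

f: a_k = -2, -4, -4, -8/3, -4/3, -8/15, -8/45, -16/315, …
g: a_k = 2, 3, -9/4, 27/8, -405/64, 1701/128, -15309/512, 72171/1024, …
Sum ⇒ L₀ = lclm(L_f,L_g) in ℚ(x)⟨Dx⟩.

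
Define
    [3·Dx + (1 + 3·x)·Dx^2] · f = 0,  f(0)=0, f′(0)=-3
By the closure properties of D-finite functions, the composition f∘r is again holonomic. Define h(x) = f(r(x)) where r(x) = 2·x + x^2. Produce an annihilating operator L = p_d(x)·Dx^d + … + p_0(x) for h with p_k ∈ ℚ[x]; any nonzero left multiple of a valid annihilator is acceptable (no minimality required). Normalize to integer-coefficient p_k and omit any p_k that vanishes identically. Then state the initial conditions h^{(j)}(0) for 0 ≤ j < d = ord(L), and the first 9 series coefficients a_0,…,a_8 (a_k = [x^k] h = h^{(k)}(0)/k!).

L = (5 + 6·x + 3·x^2)·Dx + (1 + 7·x + 9·x^2 + 3·x^3)·Dx^2  (order 2).
h: a_k = 0, -6, 15, -54, 441/2, -4806/5, 4365, -142722/7, 388881/4, …
ICs: h(0) = 0, h′(0) = -6.

f: a_k = 0, -3, 9/2, -9, 81/4, -243/5, 243/2, -2187/7, 6561/8, …
h₀=f(r): pull back L_f along r ⇒ L₀.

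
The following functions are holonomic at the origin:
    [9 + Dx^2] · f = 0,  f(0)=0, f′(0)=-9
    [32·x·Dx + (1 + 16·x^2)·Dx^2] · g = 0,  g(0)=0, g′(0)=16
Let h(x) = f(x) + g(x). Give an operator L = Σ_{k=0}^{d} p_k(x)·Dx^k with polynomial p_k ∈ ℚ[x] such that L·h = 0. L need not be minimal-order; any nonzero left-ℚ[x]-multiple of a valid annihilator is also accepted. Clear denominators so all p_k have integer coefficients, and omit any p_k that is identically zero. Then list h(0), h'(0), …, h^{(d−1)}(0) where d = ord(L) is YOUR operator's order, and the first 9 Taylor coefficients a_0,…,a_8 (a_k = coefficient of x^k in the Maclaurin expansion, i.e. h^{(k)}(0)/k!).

f: a_k = 0, -9, 0, 27/2, 0, -243/40, 0, 729/560, 0, …
g: a_k = 0, 16, 0, -256/3, 0, 4096/5, 0, -65536/7, 0, …
h₀=f+g: left-lcm gives L₀, ord ≤ 4.
L = (-52704·x + 967680·x^3 + 663552·x^5)·Dx + (-207 + 13104·x^2 + 283392·x^4 + 331776·x^6)·Dx^2 + (-5856·x + 107520·x^3 + 73728·x^5)·Dx^3 + (-23 + 1456·x^2 + 31488·x^4 + 36864·x^6)·Dx^4  (order 4).
h: a_k = 0, 7, 0, -431/6, 0, 6505/8, 0, -5242151/560, 0, …
ICs: h(0) = 0, h′(0) = 7, h′′(0) = 0, h′′′(0) = -431.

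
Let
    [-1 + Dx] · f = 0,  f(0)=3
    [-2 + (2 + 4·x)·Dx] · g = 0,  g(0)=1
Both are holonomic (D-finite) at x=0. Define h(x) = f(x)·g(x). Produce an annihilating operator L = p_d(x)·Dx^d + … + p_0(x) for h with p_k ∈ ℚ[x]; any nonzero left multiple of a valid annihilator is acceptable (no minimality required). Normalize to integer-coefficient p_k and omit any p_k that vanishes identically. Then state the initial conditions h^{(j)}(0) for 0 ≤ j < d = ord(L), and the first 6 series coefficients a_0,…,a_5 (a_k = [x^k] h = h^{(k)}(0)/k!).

f: a_k = 3, 3, 3/2, 1/2, 1/8, 1/40, …
g: a_k = 1, 1, -1/2, 1/2, -5/8, 7/8, …
h₀=f·g: eliminate ⇒ L₀, order ≤ 1·1.
L = (-2 - 2·x) + (1 + 2·x)·Dx  (order 1).
h: a_k = 3, 6, 3, 2, -1/2, 7/5, …
ICs: h(0) = 3.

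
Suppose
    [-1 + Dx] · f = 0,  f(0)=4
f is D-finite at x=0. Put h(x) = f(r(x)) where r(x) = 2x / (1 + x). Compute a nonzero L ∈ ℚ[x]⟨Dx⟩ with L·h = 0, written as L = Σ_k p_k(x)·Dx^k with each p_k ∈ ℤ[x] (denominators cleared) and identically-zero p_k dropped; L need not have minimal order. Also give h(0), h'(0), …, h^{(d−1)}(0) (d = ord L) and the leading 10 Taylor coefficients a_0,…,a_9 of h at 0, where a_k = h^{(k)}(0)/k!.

f: a_k = 4, 4, 2, 2/3, 1/6, 1/30, 1/180, 1/1260, 1/10080, 1/90720, …
Substitute x→r, Dx→(1/r')Dx; clear ⇒ L₀.
L = -2 + (1 + 2·x + x^2)·Dx  (order 1).
h: a_k = 4, 8, 0, -8/3, 8/3, -8/5, 16/45, 40/63, -128/105, 568/405, …
ICs: h(0) = 4.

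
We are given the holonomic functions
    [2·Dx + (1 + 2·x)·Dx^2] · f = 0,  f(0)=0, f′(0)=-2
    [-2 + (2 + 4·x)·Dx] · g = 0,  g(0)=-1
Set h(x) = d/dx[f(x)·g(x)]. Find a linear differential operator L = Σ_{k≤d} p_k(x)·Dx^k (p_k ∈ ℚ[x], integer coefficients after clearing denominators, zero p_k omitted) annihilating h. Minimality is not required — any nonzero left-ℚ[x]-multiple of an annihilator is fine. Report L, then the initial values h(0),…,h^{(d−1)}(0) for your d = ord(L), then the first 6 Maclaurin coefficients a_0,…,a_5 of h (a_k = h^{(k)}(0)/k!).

f: a_k = 0, -2, 2, -8/3, 4, -32/5, …
g: a_k = -1, -1, 1/2, -1/2, 5/8, -7/8, …
L₀ := L_f ⊗_s L_g (sym. prod.), ord ≤ 2.
Differentiate: ansatz ord ≤ ord L₀ ⇒ L.
L = 1 + (4 + 8·x)·Dx + (1 + 4·x + 4·x^2)·Dx^2  (order 2).
h: a_k = 2, 0, -1, 8/3, -71/12, 62/5, …
ICs: h(0) = 2, h′(0) = 0.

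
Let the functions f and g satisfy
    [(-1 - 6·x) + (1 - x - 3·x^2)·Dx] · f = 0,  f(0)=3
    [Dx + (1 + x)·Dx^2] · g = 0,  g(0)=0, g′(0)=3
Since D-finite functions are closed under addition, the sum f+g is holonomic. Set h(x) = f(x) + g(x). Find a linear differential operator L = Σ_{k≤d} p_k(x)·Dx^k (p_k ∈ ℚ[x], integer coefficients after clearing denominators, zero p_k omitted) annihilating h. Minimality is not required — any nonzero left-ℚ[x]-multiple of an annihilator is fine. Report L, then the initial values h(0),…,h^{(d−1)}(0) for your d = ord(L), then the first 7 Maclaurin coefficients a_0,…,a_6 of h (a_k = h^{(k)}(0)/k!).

f: a_k = 3, 3, 12, 21, 57, 120, 291, …
g: a_k = 0, 3, -3/2, 1, -3/4, 3/5, -1/2, …
L₀ := lclm(L_f,L_g); ord L₀ ≤ 1+2.
L = (58 + 350·x + 636·x^2 + 756·x^3 + 324·x^4)·Dx + (40 + 364·x + 976·x^2 + 1632·x^3 + 1530·x^4 + 540·x^5)·Dx^2 + (-9 - 31·x - 27·x^2 + 115·x^3 + 345·x^4 + 333·x^5 + 108·x^6)·Dx^3  (order 3).
h: a_k = 3, 6, 21/2, 22, 225/4, 603/5, 581/2, …
ICs: h(0) = 3, h′(0) = 6, h′′(0) = 21.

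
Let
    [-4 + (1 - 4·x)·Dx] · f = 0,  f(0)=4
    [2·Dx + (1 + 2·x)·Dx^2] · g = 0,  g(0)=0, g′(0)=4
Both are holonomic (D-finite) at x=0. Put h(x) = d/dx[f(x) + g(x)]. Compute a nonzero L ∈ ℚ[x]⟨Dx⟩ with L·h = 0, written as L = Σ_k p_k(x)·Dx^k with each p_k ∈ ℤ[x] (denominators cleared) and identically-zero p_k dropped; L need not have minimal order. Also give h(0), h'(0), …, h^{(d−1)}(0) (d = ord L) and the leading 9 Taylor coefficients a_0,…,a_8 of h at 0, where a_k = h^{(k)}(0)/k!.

f: a_k = 4, 16, 64, 256, 1024, 4096, 16384, 65536, 262144, …
g: a_k = 0, 4, -4, 16/3, -8, 64/5, -64/3, 256/7, -64, …
h₀=f+g: left-lcm gives L₀, ord ≤ 3.
Derive L from L₀ (diff closure).
L = (128 + 64·x) + (44 + 224·x + 128·x^2)·Dx + (-5 + 6·x + 48·x^2 + 32·x^3)·Dx^2  (order 2).
h: a_k = 20, 120, 784, 4064, 20544, 98176, 459008, 2096640, 9438208, …
ICs: h(0) = 20, h′(0) = 120.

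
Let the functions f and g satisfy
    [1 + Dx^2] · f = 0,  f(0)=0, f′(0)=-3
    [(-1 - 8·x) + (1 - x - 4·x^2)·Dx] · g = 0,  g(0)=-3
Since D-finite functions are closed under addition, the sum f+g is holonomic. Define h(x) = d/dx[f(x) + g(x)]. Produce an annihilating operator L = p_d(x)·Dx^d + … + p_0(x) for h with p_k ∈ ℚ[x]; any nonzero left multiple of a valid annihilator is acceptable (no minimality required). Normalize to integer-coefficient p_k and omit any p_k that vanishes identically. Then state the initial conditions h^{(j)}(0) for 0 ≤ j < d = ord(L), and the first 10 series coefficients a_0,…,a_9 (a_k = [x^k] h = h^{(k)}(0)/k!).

L = (706 + 4324·x + 19178·x^2 + 15080·x^3 + 30400·x^4 + 1152·x^5 + 1536·x^6) + (-55 - 431·x + 153·x^2 + 1009·x^3 + 3620·x^4 + 5904·x^5 + 448·x^6 + 512·x^7)·Dx + (706 + 4324·x + 19178·x^2 + 15080·x^3 + 30400·x^4 + 1152·x^5 + 1536·x^6)·Dx^2 + (-55 - 431·x + 153·x^2 + 1009·x^3 + 3620·x^4 + 5904·x^5 + 448·x^6 + 512·x^7)·Dx^3  (order 3).
h: a_k = -6, -30, -159/2, -348, -7801/8, -3258, -2222639/240, -27960, -1062875521/13440, -227670, …
ICs: h(0) = -6, h′(0) = -30, h′′(0) = -159.

f: a_k = 0, -3, 0, 1/2, 0, -1/40, 0, 1/1680, 0, -1/120960, …
g: a_k = -3, -3, -15, -27, -87, -195, -543, -1323, -3495, -8787, …
L₀ := lclm(L_f,L_g); ord L₀ ≤ 2+1.
Differentiate: ansatz ord ≤ ord L₀ ⇒ L.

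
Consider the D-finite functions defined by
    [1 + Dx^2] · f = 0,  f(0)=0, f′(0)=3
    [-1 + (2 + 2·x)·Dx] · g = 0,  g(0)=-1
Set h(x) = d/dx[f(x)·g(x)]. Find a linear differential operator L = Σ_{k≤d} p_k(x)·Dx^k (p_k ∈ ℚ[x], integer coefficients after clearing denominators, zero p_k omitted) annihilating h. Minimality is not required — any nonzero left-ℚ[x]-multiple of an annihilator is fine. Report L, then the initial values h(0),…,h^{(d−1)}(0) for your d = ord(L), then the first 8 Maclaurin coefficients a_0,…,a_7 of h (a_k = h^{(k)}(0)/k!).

L = (53 + 144·x + 136·x^2 + 64·x^3 + 16·x^4) + (-4 - 36·x - 48·x^2 - 16·x^3)·Dx + (28 + 88·x + 108·x^2 + 64·x^3 + 16·x^4)·Dx^2  (order 2).
h: a_k = -3, -3, 21/8, 1/4, 19/128, -243/640, 983/3072, -7727/26880, …
ICs: h(0) = -3, h′(0) = -3.

f: a_k = 0, 3, 0, -1/2, 0, 1/40, 0, -1/1680, …
g: a_k = -1, -1/2, 1/8, -1/16, 5/128, -7/256, 21/1024, -33/2048, …
h₀=f·g: eliminate ⇒ L₀, order ≤ 2·1.
Differentiate: ansatz ord ≤ ord L₀ ⇒ L.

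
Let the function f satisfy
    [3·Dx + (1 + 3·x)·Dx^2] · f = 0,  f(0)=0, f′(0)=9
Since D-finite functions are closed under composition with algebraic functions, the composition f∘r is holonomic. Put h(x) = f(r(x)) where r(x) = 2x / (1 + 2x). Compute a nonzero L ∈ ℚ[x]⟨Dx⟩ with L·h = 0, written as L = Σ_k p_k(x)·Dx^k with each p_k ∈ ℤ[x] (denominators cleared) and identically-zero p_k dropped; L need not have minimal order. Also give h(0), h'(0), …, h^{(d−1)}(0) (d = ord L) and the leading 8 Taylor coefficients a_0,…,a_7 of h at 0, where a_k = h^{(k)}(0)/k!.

L = (10 + 32·x)·Dx + (1 + 10·x + 16·x^2)·Dx^2  (order 2).
h: a_k = 0, 18, -90, 504, -3060, 98208/5, -131040, 6291072/7, …
ICs: h(0) = 0, h′(0) = 18.

f: a_k = 0, 9, -27/2, 27, -243/4, 729/5, -729/2, 6561/7, …
h₀=f(r): pull back L_f along r ⇒ L₀.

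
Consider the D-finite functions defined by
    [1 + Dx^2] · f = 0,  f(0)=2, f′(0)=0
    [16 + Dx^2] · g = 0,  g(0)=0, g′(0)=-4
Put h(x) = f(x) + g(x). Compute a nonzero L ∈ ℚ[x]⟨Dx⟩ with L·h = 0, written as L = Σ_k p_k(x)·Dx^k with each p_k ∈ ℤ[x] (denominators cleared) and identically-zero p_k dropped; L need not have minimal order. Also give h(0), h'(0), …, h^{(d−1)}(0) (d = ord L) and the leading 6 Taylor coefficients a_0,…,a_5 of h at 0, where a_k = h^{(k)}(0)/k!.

L = 16 + 17·Dx^2 + Dx^4  (order 4).
h: a_k = 2, -4, -1, 32/3, 1/12, -128/15, …
ICs: h(0) = 2, h′(0) = -4, h′′(0) = -2, h′′′(0) = 64.

f: a_k = 2, 0, -1, 0, 1/12, 0, …
g: a_k = 0, -4, 0, 32/3, 0, -128/15, …
Sum ⇒ L₀ = lclm(L_f,L_g) in ℚ(x)⟨Dx⟩.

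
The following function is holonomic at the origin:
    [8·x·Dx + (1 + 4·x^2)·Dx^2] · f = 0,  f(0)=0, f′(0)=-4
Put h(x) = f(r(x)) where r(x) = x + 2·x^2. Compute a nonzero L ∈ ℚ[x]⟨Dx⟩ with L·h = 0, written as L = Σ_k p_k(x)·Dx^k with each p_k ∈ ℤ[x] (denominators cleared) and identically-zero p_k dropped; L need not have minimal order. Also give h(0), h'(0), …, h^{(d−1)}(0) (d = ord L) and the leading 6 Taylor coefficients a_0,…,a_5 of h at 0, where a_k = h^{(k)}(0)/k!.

f: a_k = 0, -4, 0, 16/3, 0, -64/5, …
f∘r: x↦r, Dx↦Dx/r' in L_f ⇒ L₀.
L = (-4 + 8·x + 64·x^2 + 192·x^3 + 192·x^4)·Dx + (1 + 4·x + 4·x^2 + 32·x^3 + 80·x^4 + 64·x^5)·Dx^2  (order 2).
h: a_k = 0, -4, -8, 16/3, 32, 256/5, …
ICs: h(0) = 0, h′(0) = -4.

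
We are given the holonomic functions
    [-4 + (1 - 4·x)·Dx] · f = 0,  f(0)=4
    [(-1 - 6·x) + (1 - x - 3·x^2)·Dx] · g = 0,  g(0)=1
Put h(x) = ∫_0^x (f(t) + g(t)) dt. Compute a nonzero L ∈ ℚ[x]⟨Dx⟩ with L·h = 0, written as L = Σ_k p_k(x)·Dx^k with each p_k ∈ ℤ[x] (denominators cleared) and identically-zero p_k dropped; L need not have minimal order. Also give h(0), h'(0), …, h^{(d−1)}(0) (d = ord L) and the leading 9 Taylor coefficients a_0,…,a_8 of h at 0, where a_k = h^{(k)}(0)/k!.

f: a_k = 4, 16, 64, 256, 1024, 4096, 16384, 65536, 262144, …
g: a_k = 1, 1, 4, 7, 19, 40, 97, 217, 508, …
h₀=f+g: left-lcm gives L₀, ord ≤ 2.
h=∫₀ˣh₀: take L = L₀·Dx.
L = (-72·x + 72·x^2 - 96·x^3)·Dx + (8 - 6·x - 66·x^2 + 112·x^3 - 192·x^4)·Dx^2 + (-1 + 7·x - 15·x^2 + 10·x^3 + 20·x^4 - 48·x^5)·Dx^3  (order 3).
h: a_k = 0, 5, 17/2, 68/3, 263/4, 1043/5, 2068/3, 16481/7, 65753/8, …
ICs: h(0) = 0, h′(0) = 5, h′′(0) = 17.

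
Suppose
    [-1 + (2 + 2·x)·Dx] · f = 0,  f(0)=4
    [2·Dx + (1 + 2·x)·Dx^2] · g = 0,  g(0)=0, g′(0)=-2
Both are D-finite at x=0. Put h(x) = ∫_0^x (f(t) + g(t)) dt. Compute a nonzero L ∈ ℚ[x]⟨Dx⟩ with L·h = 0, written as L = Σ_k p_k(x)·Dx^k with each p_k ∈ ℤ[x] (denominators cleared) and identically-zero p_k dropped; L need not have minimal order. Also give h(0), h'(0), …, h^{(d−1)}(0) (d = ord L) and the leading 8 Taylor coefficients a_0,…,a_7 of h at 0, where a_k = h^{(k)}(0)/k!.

f: a_k = 4, 2, -1/2, 1/4, -5/32, 7/64, -21/256, 33/512, …
g: a_k = 0, -2, 2, -8/3, 4, -32/5, 32/3, -128/7, …
L₀ := lclm(L_f,L_g); ord L₀ ≤ 1+2.
h=∫₀ˣh₀: take L = L₀·Dx.
L = (10 + 4·x)·Dx^2 + (29 + 52·x + 20·x^2)·Dx^3 + (6 + 22·x + 24·x^2 + 8·x^3)·Dx^4  (order 4).
h: a_k = 0, 4, 0, 1/2, -29/48, 123/160, -671/640, 8129/5376, …
ICs: h(0) = 0, h′(0) = 4, h′′(0) = 0, h′′′(0) = 3.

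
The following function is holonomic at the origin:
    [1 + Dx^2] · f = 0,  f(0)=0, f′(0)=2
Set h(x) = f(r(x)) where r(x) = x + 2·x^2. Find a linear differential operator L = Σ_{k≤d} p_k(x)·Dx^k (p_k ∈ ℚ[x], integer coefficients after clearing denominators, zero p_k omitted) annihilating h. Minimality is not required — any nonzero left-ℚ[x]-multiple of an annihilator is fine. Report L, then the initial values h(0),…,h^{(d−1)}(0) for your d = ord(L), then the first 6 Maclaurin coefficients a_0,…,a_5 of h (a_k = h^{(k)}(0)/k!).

f: a_k = 0, 2, 0, -1/3, 0, 1/60, …
L₀ from L_f via x↦r, Dx↦r'^{-1}Dx.
L = (1 + 12·x + 48·x^2 + 64·x^3) - 4·Dx + (1 + 4·x)·Dx^2  (order 2).
h: a_k = 0, 2, 4, -1/3, -2, -239/60, …
ICs: h(0) = 0, h′(0) = 2.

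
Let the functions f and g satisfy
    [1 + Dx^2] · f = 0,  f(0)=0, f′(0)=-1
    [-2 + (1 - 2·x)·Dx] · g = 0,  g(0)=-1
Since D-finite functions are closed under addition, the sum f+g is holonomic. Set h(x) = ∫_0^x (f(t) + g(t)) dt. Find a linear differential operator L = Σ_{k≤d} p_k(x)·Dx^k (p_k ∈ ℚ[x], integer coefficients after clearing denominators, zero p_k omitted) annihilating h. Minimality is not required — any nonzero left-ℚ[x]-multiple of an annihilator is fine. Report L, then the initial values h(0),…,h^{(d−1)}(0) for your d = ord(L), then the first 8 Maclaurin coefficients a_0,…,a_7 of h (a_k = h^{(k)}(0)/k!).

L = (-50 + 8·x - 8·x^2)·Dx + (9 - 22·x + 12·x^2 - 8·x^3)·Dx^2 + (-50 + 8·x - 8·x^2)·Dx^3 + (9 - 22·x + 12·x^2 - 8·x^3)·Dx^4  (order 4).
h: a_k = 0, -1, -3/2, -4/3, -47/24, -16/5, -3841/720, -64/7, …
ICs: h(0) = 0, h′(0) = -1, h′′(0) = -3, h′′′(0) = -8.

f: a_k = 0, -1, 0, 1/6, 0, -1/120, 0, 1/5040, …
g: a_k = -1, -2, -4, -8, -16, -32, -64, -128, …
Sum ⇒ L₀ = lclm(L_f,L_g) in ℚ(x)⟨Dx⟩.
h=∫₀ˣh₀: take L = L₀·Dx.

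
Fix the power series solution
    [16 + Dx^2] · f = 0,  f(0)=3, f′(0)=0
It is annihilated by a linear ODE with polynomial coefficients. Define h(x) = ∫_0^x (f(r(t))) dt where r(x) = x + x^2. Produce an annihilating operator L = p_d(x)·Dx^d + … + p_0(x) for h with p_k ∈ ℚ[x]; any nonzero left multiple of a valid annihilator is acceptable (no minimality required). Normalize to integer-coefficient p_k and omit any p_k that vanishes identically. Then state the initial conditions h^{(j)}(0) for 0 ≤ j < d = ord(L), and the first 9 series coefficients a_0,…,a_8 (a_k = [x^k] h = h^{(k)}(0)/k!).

L = (16 + 96·x + 192·x^2 + 128·x^3)·Dx - 2·Dx^2 + (1 + 2·x)·Dx^3  (order 3).
h: a_k = 0, 3, 0, -8, -12, 8/5, 64/3, 2624/105, 16/5, …
ICs: h(0) = 0, h′(0) = 3, h′′(0) = 0.

f: a_k = 3, 0, -24, 0, 32, 0, -256/15, 0, 512/105, …
f∘r: x↦r, Dx↦Dx/r' in L_f ⇒ L₀.
h=∫₀ˣh₀: take L = L₀·Dx.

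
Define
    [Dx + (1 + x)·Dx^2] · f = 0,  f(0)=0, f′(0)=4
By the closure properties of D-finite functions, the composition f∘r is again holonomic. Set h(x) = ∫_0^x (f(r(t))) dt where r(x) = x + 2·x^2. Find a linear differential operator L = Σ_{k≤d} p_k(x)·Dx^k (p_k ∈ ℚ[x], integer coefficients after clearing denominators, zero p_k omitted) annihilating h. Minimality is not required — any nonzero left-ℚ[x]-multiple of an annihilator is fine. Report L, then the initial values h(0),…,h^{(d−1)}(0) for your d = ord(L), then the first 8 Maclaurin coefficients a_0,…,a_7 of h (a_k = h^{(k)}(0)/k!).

L = (-3 + 4·x + 8·x^2)·Dx^2 + (1 + 5·x + 6·x^2 + 8·x^3)·Dx^3  (order 3).
h: a_k = 0, 0, 2, 2, -5/3, -1/5, 22/15, -6/7, …
ICs: h(0) = 0, h′(0) = 0, h′′(0) = 4.

f: a_k = 0, 4, -2, 4/3, -1, 4/5, -2/3, 4/7, …
f∘r: x↦r, Dx↦Dx/r' in L_f ⇒ L₀.
∫: right-multiply L₀ by Dx.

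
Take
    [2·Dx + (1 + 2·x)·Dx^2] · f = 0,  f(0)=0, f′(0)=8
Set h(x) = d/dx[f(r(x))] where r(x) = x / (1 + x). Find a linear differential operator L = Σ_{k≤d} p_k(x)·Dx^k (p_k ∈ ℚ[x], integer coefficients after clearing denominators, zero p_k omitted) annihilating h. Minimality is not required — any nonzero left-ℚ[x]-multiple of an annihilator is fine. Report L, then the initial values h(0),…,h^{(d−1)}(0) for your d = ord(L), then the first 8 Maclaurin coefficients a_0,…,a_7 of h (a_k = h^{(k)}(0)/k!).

f: a_k = 0, 8, -8, 32/3, -16, 128/5, -128/3, 512/7, …
L₀ from L_f via x↦r, Dx↦r'^{-1}Dx.
h₀' ⇒ L via d/dx closure of L₀.
L = (4 + 6·x) + (1 + 4·x + 3·x^2)·Dx  (order 1).
h: a_k = 8, -32, 104, -320, 968, -2912, 8744, -26240, …
ICs: h(0) = 8.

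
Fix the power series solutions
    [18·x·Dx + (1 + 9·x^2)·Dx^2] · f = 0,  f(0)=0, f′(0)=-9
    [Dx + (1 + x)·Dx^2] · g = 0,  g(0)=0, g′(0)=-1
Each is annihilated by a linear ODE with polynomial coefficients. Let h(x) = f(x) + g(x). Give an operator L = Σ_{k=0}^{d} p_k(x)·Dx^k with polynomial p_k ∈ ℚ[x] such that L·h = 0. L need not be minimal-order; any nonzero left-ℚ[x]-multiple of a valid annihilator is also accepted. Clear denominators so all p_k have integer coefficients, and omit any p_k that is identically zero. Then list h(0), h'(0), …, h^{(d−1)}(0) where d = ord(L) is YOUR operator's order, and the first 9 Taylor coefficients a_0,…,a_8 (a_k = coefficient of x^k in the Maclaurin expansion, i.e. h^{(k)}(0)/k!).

L = (-18 - 54·x + 486·x^2 + 162·x^3)·Dx + (-20 - 36·x + 432·x^2 + 972·x^3 + 324·x^4)·Dx^2 + (-1 + 17·x + 18·x^2 + 162·x^3 + 243·x^4 + 81·x^5)·Dx^3  (order 3).
h: a_k = 0, -10, 1/2, 80/3, 1/4, -146, 1/6, 6560/7, 1/8, …
ICs: h(0) = 0, h′(0) = -10, h′′(0) = 1.

f: a_k = 0, -9, 0, 27, 0, -729/5, 0, 6561/7, 0, …
g: a_k = 0, -1, 1/2, -1/3, 1/4, -1/5, 1/6, -1/7, 1/8, …
f+g: L₀ = lclm(L_f,L_g), ord ≤ 2+2.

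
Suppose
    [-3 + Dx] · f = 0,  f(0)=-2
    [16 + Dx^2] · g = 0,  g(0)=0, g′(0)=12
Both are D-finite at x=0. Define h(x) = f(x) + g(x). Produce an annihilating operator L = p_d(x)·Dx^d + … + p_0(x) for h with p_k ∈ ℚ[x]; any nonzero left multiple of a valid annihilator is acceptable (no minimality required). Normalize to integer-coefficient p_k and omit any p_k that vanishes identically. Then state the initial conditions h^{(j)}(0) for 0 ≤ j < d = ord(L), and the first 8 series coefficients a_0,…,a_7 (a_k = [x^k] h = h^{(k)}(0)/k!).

L = -48 + 16·Dx - 3·Dx^2 + Dx^3  (order 3).
h: a_k = -2, 6, -9, -41, -27/4, 431/20, -81/40, -8921/840, …
ICs: h(0) = -2, h′(0) = 6, h′′(0) = -18.

f: a_k = -2, -6, -9, -9, -27/4, -81/20, -81/40, -243/280, …
g: a_k = 0, 12, 0, -32, 0, 128/5, 0, -1024/105, …
f+g: L₀ = lclm(L_f,L_g), ord ≤ 1+2.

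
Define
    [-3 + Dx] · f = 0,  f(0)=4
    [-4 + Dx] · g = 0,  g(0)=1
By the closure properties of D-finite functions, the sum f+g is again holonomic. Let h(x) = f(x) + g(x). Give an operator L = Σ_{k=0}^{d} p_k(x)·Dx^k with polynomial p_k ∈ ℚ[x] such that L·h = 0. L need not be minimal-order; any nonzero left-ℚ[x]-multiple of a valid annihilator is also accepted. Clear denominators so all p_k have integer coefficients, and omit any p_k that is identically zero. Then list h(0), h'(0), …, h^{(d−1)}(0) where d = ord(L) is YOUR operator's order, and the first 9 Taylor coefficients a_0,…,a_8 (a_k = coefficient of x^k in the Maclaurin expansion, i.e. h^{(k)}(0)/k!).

L = 12 - 7·Dx + Dx^2  (order 2).
h: a_k = 5, 16, 26, 86/3, 145/6, 499/30, 1753/180, 6283/1260, 4589/2016, …
ICs: h(0) = 5, h′(0) = 16.

f: a_k = 4, 12, 18, 18, 27/2, 81/10, 81/20, 243/140, 729/1120, …
g: a_k = 1, 4, 8, 32/3, 32/3, 128/15, 256/45, 1024/315, 512/315, …
h₀=f+g: left-lcm gives L₀, ord ≤ 2.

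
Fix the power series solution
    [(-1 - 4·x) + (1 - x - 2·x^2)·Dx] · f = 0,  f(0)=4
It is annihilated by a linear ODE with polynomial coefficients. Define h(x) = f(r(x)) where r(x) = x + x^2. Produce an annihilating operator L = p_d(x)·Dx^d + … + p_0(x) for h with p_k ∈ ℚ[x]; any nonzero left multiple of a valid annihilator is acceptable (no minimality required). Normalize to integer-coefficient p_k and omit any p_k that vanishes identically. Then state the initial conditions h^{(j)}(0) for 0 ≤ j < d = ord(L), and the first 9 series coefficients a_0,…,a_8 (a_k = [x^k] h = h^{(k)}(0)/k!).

f: a_k = 4, 4, 12, 20, 44, 84, 172, 340, 684, …
Change of var in L_f (x↦r) gives L₀.
L = (1 + 6·x + 12·x^2 + 8·x^3) + (-1 + x + 3·x^2 + 4·x^3 + 2·x^4)·Dx  (order 1).
h: a_k = 4, 4, 16, 44, 116, 320, 876, 2388, 6528, …
ICs: h(0) = 4.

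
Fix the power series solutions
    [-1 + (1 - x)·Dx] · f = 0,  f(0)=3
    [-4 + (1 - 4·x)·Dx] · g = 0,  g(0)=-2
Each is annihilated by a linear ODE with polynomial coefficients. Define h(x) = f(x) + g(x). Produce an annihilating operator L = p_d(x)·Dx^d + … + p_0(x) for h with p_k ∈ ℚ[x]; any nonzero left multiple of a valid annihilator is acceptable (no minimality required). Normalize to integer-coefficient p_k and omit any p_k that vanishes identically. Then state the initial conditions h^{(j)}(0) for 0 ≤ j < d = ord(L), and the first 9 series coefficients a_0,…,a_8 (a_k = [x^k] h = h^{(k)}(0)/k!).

L = -8 + (10 - 16·x)·Dx + (-1 + 5·x - 4·x^2)·Dx^2  (order 2).
h: a_k = 1, -5, -29, -125, -509, -2045, -8189, -32765, -131069, …
ICs: h(0) = 1, h′(0) = -5.

f: a_k = 3, 3, 3, 3, 3, 3, 3, 3, 3, …
g: a_k = -2, -8, -32, -128, -512, -2048, -8192, -32768, -131072, …
Weyl lclm of L_f,L_g ⇒ L₀ (ord ≤ 2).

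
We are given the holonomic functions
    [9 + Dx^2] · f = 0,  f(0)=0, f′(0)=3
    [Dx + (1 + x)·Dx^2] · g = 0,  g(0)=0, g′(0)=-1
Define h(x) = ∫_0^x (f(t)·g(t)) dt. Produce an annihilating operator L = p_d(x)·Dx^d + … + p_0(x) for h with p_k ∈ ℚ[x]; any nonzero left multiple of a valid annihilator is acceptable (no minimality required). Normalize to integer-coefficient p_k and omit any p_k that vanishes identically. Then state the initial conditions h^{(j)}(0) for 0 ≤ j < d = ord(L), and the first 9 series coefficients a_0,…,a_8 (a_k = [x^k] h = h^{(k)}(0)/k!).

f: a_k = 0, 3, 0, -9/2, 0, 81/40, 0, -243/560, 0, …
g: a_k = 0, -1, 1/2, -1/3, 1/4, -1/5, 1/6, -1/7, 1/8, …
h₀=f·g: eliminate ⇒ L₀, order ≤ 2·2.
Integrate: L := L₀·Dx.
L = (2493 + 10854·x + 17091·x^2 + 11664·x^3 + 2916·x^4)·Dx + (612 + 1908·x + 1944·x^2 + 648·x^3)·Dx^2 + (592 + 2484·x + 3834·x^2 + 2592·x^3 + 648·x^4)·Dx^3 + (68 + 212·x + 216·x^2 + 72·x^3)·Dx^4 + (35 + 142·x + 215·x^2 + 144·x^3 + 36·x^4)·Dx^5  (order 5).
h: a_k = 0, 0, 0, -1, 3/8, 7/10, -1/4, -9/56, 31/640, …
ICs: h(0) = 0, h′(0) = 0, h′′(0) = 0, h′′′(0) = -6, h′′′′(0) = 9.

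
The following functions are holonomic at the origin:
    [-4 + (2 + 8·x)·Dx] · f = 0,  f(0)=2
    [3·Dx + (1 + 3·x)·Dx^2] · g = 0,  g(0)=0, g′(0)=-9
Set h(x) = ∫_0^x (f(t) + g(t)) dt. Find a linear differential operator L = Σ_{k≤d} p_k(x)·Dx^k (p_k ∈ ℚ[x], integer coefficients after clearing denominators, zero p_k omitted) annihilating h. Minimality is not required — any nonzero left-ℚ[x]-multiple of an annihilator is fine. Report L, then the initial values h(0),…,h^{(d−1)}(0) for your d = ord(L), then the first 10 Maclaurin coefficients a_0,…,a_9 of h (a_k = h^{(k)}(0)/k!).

f: a_k = 2, 4, -4, 8, -20, 56, -168, 528, -1716, 5720, …
g: a_k = 0, -9, 27/2, -27, 243/4, -729/5, 729/2, -6561/7, 19683/8, -6561, …
Weyl lclm of L_f,L_g ⇒ L₀ (ord ≤ 3).
Integrate: L := L₀·Dx.
L = 36·x·Dx^2 + (6 + 72·x + 180·x^2)·Dx^3 + (1 + 13·x + 54·x^2 + 72·x^3)·Dx^4  (order 4).
h: a_k = 0, 2, -5/2, 19/6, -19/4, 163/20, -449/30, 393/14, -2865/56, 1985/24, …
ICs: h(0) = 0, h′(0) = 2, h′′(0) = -5, h′′′(0) = 19.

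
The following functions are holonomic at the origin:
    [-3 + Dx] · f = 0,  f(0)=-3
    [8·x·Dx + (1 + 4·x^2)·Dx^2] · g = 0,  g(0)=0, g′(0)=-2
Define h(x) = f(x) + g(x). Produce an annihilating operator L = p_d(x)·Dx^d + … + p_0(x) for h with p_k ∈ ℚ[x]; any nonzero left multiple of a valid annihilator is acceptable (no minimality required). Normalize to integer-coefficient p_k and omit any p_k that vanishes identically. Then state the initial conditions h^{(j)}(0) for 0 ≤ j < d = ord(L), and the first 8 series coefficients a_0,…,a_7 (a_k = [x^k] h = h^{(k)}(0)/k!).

f: a_k = -3, -9, -27/2, -27/2, -81/8, -243/40, -243/80, -729/560, …
g: a_k = 0, -2, 0, 8/3, 0, -32/5, 0, 128/7, …
Sum ⇒ L₀ = lclm(L_f,L_g) in ℚ(x)⟨Dx⟩.
L = (24 - 72·x - 288·x^2 - 288·x^3)·Dx + (-17 + 24·x^2 - 144·x^4)·Dx^2 + (3 + 8·x + 24·x^2 + 32·x^3 + 48·x^4)·Dx^3  (order 3).
h: a_k = -3, -11, -27/2, -65/6, -81/8, -499/40, -243/80, 9511/560, …
ICs: h(0) = -3, h′(0) = -11, h′′(0) = -27.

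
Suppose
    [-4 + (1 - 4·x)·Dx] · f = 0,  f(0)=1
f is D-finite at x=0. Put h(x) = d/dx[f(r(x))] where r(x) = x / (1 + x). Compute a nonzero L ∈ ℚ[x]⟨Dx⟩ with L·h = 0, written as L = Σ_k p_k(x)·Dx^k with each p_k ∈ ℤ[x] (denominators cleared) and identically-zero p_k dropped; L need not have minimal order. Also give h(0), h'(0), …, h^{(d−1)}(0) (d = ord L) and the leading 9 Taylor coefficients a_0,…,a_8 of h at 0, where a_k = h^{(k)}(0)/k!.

f: a_k = 1, 4, 16, 64, 256, 1024, 4096, 16384, 65536, …
Substitute x→r, Dx→(1/r')Dx; clear ⇒ L₀.
h=h₀': d/dx-closure on L₀ ⇒ L.
L = 6 + (-1 + 3·x)·Dx  (order 1).
h: a_k = 4, 24, 108, 432, 1620, 5832, 20412, 69984, 236196, …
ICs: h(0) = 4.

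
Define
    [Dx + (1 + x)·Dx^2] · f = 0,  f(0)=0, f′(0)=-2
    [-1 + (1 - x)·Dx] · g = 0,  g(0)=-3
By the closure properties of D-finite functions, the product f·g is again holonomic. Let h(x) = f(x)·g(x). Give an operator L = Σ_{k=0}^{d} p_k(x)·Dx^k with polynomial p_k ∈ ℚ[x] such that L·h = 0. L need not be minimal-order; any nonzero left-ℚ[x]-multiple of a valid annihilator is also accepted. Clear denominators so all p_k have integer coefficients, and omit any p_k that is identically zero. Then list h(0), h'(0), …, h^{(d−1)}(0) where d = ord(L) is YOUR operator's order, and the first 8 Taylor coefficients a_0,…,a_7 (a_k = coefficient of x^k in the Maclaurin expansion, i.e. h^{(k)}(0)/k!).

f: a_k = 0, -2, 1, -2/3, 1/2, -2/5, 1/3, -2/7, …
g: a_k = -3, -3, -3, -3, -3, -3, -3, -3, …
L₀ := L_f ⊗_s L_g (sym. prod.), ord ≤ 2.
L = 1 + (1 + 3·x)·Dx + (-1 + x^2)·Dx^2  (order 2).
h: a_k = 0, 6, 3, 5, 7/2, 47/10, 37/10, 319/70, …
ICs: h(0) = 0, h′(0) = 6.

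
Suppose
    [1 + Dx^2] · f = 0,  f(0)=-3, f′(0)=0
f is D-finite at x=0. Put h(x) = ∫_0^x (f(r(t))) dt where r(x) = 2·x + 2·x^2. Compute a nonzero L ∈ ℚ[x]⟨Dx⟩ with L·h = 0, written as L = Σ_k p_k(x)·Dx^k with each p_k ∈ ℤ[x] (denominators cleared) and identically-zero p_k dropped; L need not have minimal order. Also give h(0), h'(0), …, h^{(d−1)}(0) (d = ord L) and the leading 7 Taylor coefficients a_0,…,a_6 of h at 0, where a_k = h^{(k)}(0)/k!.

f: a_k = -3, 0, 3/2, 0, -1/8, 0, 1/240, …
Change of var in L_f (x↦r) gives L₀.
h=∫₀ˣh₀: take L = L₀·Dx.
L = (4 + 24·x + 48·x^2 + 32·x^3)·Dx - 2·Dx^2 + (1 + 2·x)·Dx^3  (order 3).
h: a_k = 0, -3, 0, 2, 3, 4/5, -4/3, …
ICs: h(0) = 0, h′(0) = -3, h′′(0) = 0.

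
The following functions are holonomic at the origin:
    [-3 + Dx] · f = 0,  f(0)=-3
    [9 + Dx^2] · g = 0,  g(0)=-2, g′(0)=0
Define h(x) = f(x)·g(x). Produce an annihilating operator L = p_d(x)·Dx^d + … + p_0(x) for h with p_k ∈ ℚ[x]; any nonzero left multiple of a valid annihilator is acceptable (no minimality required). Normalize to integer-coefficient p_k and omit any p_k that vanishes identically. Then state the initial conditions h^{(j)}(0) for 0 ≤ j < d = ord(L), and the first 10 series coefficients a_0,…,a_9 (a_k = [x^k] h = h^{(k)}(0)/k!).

f: a_k = -3, -9, -27/2, -27/2, -81/8, -243/40, -243/80, -729/560, -2187/4480, -729/4480, …
g: a_k = -2, 0, 9, 0, -27/4, 0, 81/40, 0, -729/2240, 0, …
Product ⇒ symmetric product L₀, ord ≤ 2.
L = 18 - 6·Dx + Dx^2  (order 2).
h: a_k = 6, 18, 0, -54, -81, -243/5, 0, 729/35, 2187/140, 729/140, …
ICs: h(0) = 6, h′(0) = 18.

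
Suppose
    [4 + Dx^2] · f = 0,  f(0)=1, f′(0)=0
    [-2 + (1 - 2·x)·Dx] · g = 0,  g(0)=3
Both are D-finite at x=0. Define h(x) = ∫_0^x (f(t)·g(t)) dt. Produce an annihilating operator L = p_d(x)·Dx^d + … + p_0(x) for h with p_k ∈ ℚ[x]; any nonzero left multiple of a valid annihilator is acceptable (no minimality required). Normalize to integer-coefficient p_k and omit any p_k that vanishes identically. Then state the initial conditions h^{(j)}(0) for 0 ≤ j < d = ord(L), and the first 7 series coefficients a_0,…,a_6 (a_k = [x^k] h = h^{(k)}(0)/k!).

L = (-4 + 8·x)·Dx + 4·Dx^2 + (-1 + 2·x)·Dx^3  (order 3).
h: a_k = 0, 3, 3, 2, 3, 26/5, 26/3, …
ICs: h(0) = 0, h′(0) = 3, h′′(0) = 6.

f: a_k = 1, 0, -2, 0, 2/3, 0, -4/45, …
g: a_k = 3, 6, 12, 24, 48, 96, 192, …
L₀ := L_f ⊗_s L_g (sym. prod.), ord ≤ 2.
∫: right-multiply L₀ by Dx.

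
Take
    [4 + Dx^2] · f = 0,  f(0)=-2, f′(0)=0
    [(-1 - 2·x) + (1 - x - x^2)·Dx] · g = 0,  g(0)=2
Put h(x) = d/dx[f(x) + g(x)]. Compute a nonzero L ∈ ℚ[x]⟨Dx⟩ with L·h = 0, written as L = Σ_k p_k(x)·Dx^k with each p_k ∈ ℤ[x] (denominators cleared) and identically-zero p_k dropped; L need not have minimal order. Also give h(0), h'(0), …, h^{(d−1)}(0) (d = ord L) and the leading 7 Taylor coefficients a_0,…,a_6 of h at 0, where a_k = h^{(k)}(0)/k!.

L = (272 + 704·x + 880·x^2 + 400·x^3 + 320·x^4 + 144·x^5 + 48·x^6) + (-44 - 52·x + 108·x^2 + 80·x^3 + 40·x^4 + 72·x^5 + 56·x^6 + 16·x^7)·Dx + (68 + 176·x + 220·x^2 + 100·x^3 + 80·x^4 + 36·x^5 + 12·x^6)·Dx^2 + (-11 - 13·x + 27·x^2 + 20·x^3 + 10·x^4 + 18·x^5 + 14·x^6 + 4·x^7)·Dx^3  (order 3).
h: a_k = 2, 16, 18, 104/3, 80, 2356/15, 294, …
ICs: h(0) = 2, h′(0) = 16, h′′(0) = 36.

f: a_k = -2, 0, 4, 0, -4/3, 0, 8/45, …
g: a_k = 2, 2, 4, 6, 10, 16, 26, …
h₀=f+g: left-lcm gives L₀, ord ≤ 3.
Derive L from L₀ (diff closure).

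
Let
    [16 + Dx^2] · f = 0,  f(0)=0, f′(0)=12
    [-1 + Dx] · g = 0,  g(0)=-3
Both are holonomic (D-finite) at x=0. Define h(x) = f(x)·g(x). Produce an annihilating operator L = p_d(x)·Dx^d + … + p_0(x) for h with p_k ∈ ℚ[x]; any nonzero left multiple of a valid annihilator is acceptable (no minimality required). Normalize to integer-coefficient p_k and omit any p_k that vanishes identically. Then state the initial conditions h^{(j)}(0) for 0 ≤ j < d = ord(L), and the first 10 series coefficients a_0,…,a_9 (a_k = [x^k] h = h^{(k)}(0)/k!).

f: a_k = 0, 12, 0, -32, 0, 128/5, 0, -1024/105, 0, 2048/945, …
g: a_k = -3, -3, -3/2, -1/2, -1/8, -1/40, -1/240, -1/1680, -1/13440, -1/120960, …
Sym-product of L_f,L_g gives L₀ (≤ ord 2).
L = 17 - 2·Dx + Dx^2  (order 2).
h: a_k = 0, -36, -36, 78, 90, -303/10, -611/10, -727/140, 69/4, 50999/10080, …
ICs: h(0) = 0, h′(0) = -36.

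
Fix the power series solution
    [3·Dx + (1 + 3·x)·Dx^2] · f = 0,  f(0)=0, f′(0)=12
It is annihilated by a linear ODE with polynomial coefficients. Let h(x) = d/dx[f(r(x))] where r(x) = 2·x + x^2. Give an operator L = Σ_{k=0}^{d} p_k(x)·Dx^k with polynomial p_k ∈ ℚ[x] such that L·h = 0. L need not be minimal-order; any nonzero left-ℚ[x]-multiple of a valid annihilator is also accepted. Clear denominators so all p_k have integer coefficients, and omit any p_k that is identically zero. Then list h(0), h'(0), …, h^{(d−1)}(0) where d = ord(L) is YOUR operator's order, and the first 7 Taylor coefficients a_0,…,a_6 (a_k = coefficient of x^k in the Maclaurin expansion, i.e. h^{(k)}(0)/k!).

f: a_k = 0, 12, -18, 36, -81, 972/5, -486, …
Change of var in L_f (x↦r) gives L₀.
Derive L from L₀ (diff closure).
L = (5 + 6·x + 3·x^2) + (1 + 7·x + 9·x^2 + 3·x^3)·Dx  (order 1).
h: a_k = 24, -120, 648, -3528, 19224, -104760, 570888, …
ICs: h(0) = 24.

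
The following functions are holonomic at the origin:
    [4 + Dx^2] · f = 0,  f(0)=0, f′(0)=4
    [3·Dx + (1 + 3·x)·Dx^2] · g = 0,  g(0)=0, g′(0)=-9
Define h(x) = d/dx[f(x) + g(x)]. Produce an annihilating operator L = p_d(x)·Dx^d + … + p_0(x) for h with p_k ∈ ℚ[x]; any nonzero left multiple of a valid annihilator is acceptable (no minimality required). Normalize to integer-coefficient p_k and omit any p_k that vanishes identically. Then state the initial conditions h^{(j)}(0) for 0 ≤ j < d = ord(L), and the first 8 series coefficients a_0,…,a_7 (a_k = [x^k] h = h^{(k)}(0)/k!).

f: a_k = 0, 4, 0, -8/3, 0, 8/15, 0, -16/315, …
g: a_k = 0, -9, 27/2, -27, 243/4, -729/5, 729/2, -6561/7, …
L₀ := lclm(L_f,L_g); ord L₀ ≤ 2+2.
Differentiate: ansatz ord ≤ ord L₀ ⇒ L.
L = (348 + 144·x + 216·x^2) + (44 + 180·x + 216·x^2 + 216·x^3)·Dx + (87 + 36·x + 54·x^2)·Dx^2 + (11 + 45·x + 54·x^2 + 54·x^3)·Dx^3  (order 3).
h: a_k = -5, 27, -89, 243, -2179/3, 2187, -295261/45, 19683, …
ICs: h(0) = -5, h′(0) = 27, h′′(0) = -178.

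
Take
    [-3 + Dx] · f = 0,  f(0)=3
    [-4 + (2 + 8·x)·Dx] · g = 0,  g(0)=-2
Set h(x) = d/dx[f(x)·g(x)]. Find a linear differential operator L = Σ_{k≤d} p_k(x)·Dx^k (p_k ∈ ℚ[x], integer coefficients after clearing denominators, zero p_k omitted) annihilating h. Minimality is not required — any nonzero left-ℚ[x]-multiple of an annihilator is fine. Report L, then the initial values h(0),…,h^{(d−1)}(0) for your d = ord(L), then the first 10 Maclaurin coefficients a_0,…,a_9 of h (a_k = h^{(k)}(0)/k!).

f: a_k = 3, 9, 27/2, 27/2, 81/8, 243/40, 243/80, 729/560, 2187/4480, 729/4480, …
g: a_k = -2, -4, 4, -8, 20, -56, 168, -528, 1716, -5720, …
Sym-product of L_f,L_g gives L₀ (≤ ord 1).
h=h₀': d/dx-closure on L₀ ⇒ L.
L = (17 + 120·x + 144·x^2) + (-5 - 32·x - 48·x^2)·Dx  (order 1).
h: a_k = -30, -102, -207, -129, -1893/4, 4131/4, -176247/40, 4632021/280, -141984279/2240, 544641213/2240, …
ICs: h(0) = -30.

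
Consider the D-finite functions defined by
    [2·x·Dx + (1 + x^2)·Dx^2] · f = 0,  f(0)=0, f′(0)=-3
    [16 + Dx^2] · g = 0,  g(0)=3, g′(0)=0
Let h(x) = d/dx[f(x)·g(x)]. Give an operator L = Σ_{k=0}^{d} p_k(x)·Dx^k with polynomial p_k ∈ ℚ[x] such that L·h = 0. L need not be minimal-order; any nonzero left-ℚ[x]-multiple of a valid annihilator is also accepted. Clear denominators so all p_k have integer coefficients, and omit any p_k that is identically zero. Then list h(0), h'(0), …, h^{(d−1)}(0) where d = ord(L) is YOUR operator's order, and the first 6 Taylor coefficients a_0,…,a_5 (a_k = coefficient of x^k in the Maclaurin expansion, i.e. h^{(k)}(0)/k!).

L = (32960 + 157056·x^2 + 319424·x^4 + 359424·x^6 + 242688·x^8 + 94208·x^10 + 16384·x^12) + (6752·x + 28736·x^3 + 49120·x^5 + 43520·x^7 + 20480·x^9 + 4096·x^11)·Dx + (3420 + 17320·x^2 + 37356·x^4 + 44272·x^6 + 30848·x^8 + 12032·x^10 + 2048·x^12)·Dx^2 + (422·x + 1796·x^3 + 3070·x^5 + 2720·x^7 + 1280·x^9 + 256·x^11)·Dx^3 + (85 + 469·x^2 + 1087·x^4 + 1363·x^6 + 980·x^8 + 384·x^10 + 64·x^12)·Dx^4  (order 4).
h: a_k = -9, 0, 225, 0, -609, 0, …
ICs: h(0) = -9, h′(0) = 0, h′′(0) = 450, h′′′(0) = 0.

f: a_k = 0, -3, 0, 1, 0, -3/5, …
g: a_k = 3, 0, -24, 0, 32, 0, …
h₀=f·g: eliminate ⇒ L₀, order ≤ 2·2.
h=h₀': d/dx-closure on L₀ ⇒ L.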